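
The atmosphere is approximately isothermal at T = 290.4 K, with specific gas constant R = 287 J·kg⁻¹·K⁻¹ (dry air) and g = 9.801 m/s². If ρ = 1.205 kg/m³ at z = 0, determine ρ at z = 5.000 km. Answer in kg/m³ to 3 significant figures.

Scale height: H = RT/g = 287 × 290.4 / 9.801 = 8503.7 m.
In an isothermal atmosphere, density decays like pressure: ρ = ρ₀ exp(−z/H).
z/H = 5000.0/8503.7 = 0.58798; exp(−0.58798) = 0.55545.
ρ = 1.205 × 0.55545 = 0.66932 kg/m³.

ρ ≈ 0.669 kg/m³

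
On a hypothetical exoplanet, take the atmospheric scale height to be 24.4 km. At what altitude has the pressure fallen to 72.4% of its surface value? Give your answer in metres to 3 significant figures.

z ≈ 7880 m

Set P/P₀ = exp(−z/H) = 0.724, so z = −H ln(0.724).
−ln(0.724) = 0.32296; z = 24400 × 0.32296 = 7880.2 m.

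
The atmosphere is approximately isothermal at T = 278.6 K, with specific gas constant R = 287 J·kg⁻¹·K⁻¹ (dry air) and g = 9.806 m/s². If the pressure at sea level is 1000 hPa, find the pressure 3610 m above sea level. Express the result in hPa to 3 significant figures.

P ≈ 642 hPa

Scale height: H = RT/g = 287 × 278.6 / 9.806 = 8154.0 m.
Barometric formula: P = P₀ exp(−z/H).
z/H = 3610.0/8154.0 = 0.44273; exp(−0.44273) = 0.64228.
P = 1000 × 0.64228 = 642.28 hPa.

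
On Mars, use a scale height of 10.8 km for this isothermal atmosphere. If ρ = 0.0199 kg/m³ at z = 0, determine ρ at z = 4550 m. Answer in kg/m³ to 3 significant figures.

ρ ≈ 0.0131 kg/m³

In an isothermal atmosphere, density decays like pressure: ρ = ρ₀ exp(−z/H).
z/H = 4550.0/10800 = 0.42130; exp(−0.42130) = 0.65619.
ρ = 0.0199 × 0.65619 = 0.013058 kg/m³.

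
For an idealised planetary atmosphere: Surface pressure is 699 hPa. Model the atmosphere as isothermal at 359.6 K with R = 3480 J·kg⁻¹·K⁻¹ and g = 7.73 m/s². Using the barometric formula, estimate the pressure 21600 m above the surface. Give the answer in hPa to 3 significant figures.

Scale height: H = RT/g = 3480 × 359.6 / 7.73 = 161890 m.
Barometric formula: P = P₀ exp(−z/H).
z/H = 21600/161890 = 0.13342; exp(−0.13342) = 0.87510.
P = 699 × 0.87510 = 611.69 hPa.

P ≈ 612 hPa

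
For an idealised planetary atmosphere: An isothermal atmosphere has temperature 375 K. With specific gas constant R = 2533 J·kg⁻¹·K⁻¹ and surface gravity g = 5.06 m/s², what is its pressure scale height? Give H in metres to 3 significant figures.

H ≈ 188000 m

The scale height of an isothermal atmosphere is H = RT/g.
H = 2533 × 375 / 5.06 = 949880/5.06 = 187720 m.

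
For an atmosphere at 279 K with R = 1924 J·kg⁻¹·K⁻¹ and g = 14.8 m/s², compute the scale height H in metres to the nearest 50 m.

H ≈ 36250 m

The scale height of an isothermal atmosphere is H = RT/g.
H = 1924 × 279 / 14.8 = 536800/14.8 = 36270 m.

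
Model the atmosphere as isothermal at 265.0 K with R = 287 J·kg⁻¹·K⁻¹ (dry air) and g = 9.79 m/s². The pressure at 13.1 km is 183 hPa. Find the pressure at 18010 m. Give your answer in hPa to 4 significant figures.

Scale height: H = RT/g = 287 × 265.0 / 9.79 = 7768.6 m.
Between two levels, P₂ = P₁ exp(−Δz/H) with Δz = z₂ − z₁.
Δz = 18010 − 13100 = 4910.0 m; Δz/H = 4910.0/7768.6 = 0.63203.
P₂ = 183 × exp(−0.63203) = 183 × 0.53151 = 97.266 hPa.

P ≈ 97.27 hPa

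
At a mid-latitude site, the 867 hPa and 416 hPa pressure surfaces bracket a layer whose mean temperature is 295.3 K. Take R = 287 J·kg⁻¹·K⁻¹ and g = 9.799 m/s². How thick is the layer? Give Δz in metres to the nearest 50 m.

Δz ≈ 6350 m

Hypsometric equation: Δz = (R T̄/g) ln(P₁/P₂).
R T̄/g = 287 × 295.3 / 9.799 = 8649.0 m.
ln(867/416) = ln(2.0841) = 0.73434.
Δz = 8649.0 × 0.73434 = 6351.3 m.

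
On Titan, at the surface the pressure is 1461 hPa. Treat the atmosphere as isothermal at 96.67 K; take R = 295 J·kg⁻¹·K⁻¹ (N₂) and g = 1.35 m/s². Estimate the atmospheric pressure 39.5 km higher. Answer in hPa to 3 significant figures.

P ≈ 225 hPa

Scale height: H = RT/g = 295 × 96.67 / 1.35 = 21124 m.
Barometric formula: P = P₀ exp(−z/H).
z/H = 39500/21124 = 1.8699; exp(−1.8699) = 0.15414.
P = 1461 × 0.15414 = 225.20 hPa.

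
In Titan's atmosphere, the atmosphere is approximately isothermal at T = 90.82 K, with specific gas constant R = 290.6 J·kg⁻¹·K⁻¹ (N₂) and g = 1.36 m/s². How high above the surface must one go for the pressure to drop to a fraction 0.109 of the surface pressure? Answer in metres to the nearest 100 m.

z ≈ 43000 m

Scale height: H = RT/g = 290.6 × 90.82 / 1.36 = 19406 m.
Set P/P₀ = exp(−z/H) = 0.109, so z = −H ln(0.109).
−ln(0.109) = 2.2164; z = 19406 × 2.2164 = 43011 m.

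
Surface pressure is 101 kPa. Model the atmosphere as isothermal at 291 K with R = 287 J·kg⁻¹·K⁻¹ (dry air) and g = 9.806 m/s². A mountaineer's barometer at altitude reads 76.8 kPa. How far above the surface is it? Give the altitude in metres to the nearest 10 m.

Scale height: H = RT/g = 287 × 291 / 9.806 = 8516.9 m.
Invert the barometric formula: z = H ln(P₀/P).
P₀/P = 101/76.8 = 1.3151; ln(1.3151) = 0.27391.
z = 8516.9 × 0.27391 = 2332.9 m.

z ≈ 2330 m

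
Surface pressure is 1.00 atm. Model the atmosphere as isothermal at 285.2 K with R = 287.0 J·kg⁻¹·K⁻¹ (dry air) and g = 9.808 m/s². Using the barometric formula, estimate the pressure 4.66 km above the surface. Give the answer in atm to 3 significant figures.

P ≈ 0.572 atm

Scale height: H = RT/g = 287.0 × 285.2 / 9.808 = 8345.5 m.
Barometric formula: P = P₀ exp(−z/H).
z/H = 4660.0/8345.5 = 0.55838; exp(−0.55838) = 0.57214.
P = 1.00 × 0.57214 = 0.57214 atm.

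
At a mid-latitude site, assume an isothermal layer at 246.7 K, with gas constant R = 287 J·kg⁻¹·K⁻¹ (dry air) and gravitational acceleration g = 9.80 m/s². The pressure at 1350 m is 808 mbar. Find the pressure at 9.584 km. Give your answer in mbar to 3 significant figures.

Scale height: H = RT/g = 287 × 246.7 / 9.80 = 7224.8 m.
Between two levels, P₂ = P₁ exp(−Δz/H) with Δz = z₂ − z₁.
Δz = 9584.0 − 1350.0 = 8234.0 m; Δz/H = 8234.0/7224.8 = 1.1397.
P₂ = 808 × exp(−1.1397) = 808 × 0.31991 = 258.49 mbar.

P ≈ 258 mbar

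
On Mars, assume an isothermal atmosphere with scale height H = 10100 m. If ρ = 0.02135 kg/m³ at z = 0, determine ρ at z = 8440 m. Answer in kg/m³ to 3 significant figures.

ρ ≈ 0.00926 kg/m³

In an isothermal atmosphere, density decays like pressure: ρ = ρ₀ exp(−z/H).
z/H = 8440.0/10100 = 0.83564; exp(−0.83564) = 0.43360.
ρ = 0.02135 × 0.43360 = 0.0092574 kg/m³.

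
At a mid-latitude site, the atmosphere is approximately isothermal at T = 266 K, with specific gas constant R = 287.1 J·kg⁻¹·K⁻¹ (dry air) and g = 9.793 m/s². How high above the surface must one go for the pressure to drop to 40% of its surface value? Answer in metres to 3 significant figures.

z ≈ 7150 m

Scale height: H = RT/g = 287.1 × 266 / 9.793 = 7798.3 m.
Set P/P₀ = exp(−z/H) = 0.4, so z = −H ln(0.4).
−ln(0.4) = 0.91629; z = 7798.3 × 0.91629 = 7145.5 m.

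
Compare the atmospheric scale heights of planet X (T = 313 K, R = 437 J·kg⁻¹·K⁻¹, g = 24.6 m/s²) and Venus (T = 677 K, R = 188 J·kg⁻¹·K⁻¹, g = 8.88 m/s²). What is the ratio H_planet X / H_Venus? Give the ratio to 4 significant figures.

H = RT/g for each body.
H_planet X = 437 × 313 / 24.6 = 5560.2 m.
H_Venus = 188 × 677 / 8.88 = 14333 m.
H_planet X/H_Venus = 5560.2/14333 = 0.38793.

H_planet X/H_Venus ≈ 0.3879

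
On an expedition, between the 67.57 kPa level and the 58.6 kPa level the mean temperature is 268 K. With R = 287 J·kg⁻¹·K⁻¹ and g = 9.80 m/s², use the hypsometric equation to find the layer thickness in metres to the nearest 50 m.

Δz ≈ 1100 m

Hypsometric equation: Δz = (R T̄/g) ln(P₁/P₂).
R T̄/g = 287 × 268 / 9.80 = 7848.6 m.
ln(67.57/58.6) = ln(1.1531) = 0.14245.
Δz = 7848.6 × 0.14245 = 1118.0 m.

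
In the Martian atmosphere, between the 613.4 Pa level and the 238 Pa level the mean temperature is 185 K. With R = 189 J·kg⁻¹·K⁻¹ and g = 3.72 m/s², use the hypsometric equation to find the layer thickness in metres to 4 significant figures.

Δz ≈ 8899 m

Hypsometric equation: Δz = (R T̄/g) ln(P₁/P₂).
R T̄/g = 189 × 185 / 3.72 = 9399.2 m.
ln(613.4/238) = ln(2.5773) = 0.94674.
Δz = 9399.2 × 0.94674 = 8898.6 m.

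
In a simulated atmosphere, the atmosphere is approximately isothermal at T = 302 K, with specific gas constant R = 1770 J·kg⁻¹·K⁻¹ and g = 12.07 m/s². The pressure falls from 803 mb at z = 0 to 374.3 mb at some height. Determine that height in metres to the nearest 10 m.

z ≈ 33800 m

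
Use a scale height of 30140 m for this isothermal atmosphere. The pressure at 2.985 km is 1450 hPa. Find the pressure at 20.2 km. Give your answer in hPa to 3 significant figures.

P ≈ 819 hPa

Between two levels, P₂ = P₁ exp(−Δz/H) with Δz = z₂ − z₁.
Δz = 20200 − 2985.0 = 17215 m; Δz/H = 17215/30140 = 0.57117.
P₂ = 1450 × exp(−0.57117) = 1450 × 0.56486 = 819.05 hPa.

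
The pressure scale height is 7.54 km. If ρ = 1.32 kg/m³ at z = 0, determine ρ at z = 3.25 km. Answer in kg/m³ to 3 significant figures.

In an isothermal atmosphere, density decays like pressure: ρ = ρ₀ exp(−z/H).
z/H = 3250.0/7540.0 = 0.43103; exp(−0.43103) = 0.64984.
ρ = 1.32 × 0.64984 = 0.85779 kg/m³.

ρ ≈ 0.858 kg/m³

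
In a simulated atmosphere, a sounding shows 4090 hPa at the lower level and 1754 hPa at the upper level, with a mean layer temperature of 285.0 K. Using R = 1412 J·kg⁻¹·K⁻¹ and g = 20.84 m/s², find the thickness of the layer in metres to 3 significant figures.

Hypsometric equation: Δz = (R T̄/g) ln(P₁/P₂).
R T̄/g = 1412 × 285.0 / 20.84 = 19310 m.
ln(4090/1754) = ln(2.3318) = 0.84664.
Δz = 19310 × 0.84664 = 16349 m.

Δz ≈ 16300 m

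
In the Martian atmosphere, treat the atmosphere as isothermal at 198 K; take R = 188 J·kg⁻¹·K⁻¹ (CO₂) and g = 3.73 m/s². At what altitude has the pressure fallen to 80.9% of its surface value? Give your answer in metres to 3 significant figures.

Scale height: H = RT/g = 188 × 198 / 3.73 = 9979.6 m.
Set P/P₀ = exp(−z/H) = 0.809, so z = −H ln(0.809).
−ln(0.809) = 0.21196; z = 9979.6 × 0.21196 = 2115.3 m.

z ≈ 2120 m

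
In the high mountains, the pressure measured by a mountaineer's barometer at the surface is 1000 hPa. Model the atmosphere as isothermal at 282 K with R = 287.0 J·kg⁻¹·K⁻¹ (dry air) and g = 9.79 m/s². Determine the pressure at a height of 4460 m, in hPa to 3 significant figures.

P ≈ 583 hPa

Scale height: H = RT/g = 287.0 × 282 / 9.79 = 8267.0 m.
Barometric formula: P = P₀ exp(−z/H).
z/H = 4460.0/8267.0 = 0.53949; exp(−0.53949) = 0.58305.
P = 1000 × 0.58305 = 583.05 hPa.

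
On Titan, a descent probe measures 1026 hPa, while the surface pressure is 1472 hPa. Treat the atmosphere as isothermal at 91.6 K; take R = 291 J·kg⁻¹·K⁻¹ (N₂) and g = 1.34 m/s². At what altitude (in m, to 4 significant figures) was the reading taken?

z ≈ 7180 m

Scale height: H = RT/g = 291 × 91.6 / 1.34 = 19892 m.
Invert the barometric formula: z = H ln(P₀/P).
P₀/P = 1472/1026 = 1.4347; ln(1.4347) = 0.36096.
z = 19892 × 0.36096 = 7180.2 m.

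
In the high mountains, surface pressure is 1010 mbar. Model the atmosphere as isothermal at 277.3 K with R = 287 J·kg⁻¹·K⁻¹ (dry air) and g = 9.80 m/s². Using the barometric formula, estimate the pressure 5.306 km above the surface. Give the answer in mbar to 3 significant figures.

Scale height: H = RT/g = 287 × 277.3 / 9.80 = 8120.9 m.
Barometric formula: P = P₀ exp(−z/H).
z/H = 5306.0/8120.9 = 0.65338; exp(−0.65338) = 0.52028.
P = 1010 × 0.52028 = 525.48 mbar.

P ≈ 525 mbar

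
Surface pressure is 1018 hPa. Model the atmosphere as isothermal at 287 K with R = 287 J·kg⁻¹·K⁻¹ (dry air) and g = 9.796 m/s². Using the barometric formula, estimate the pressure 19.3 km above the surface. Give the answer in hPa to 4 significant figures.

P ≈ 102.5 hPa

Scale height: H = RT/g = 287 × 287 / 9.796 = 8408.4 m.
Barometric formula: P = P₀ exp(−z/H).
z/H = 19300/8408.4 = 2.2953; exp(−2.2953) = 0.10073.
P = 1018 × 0.10073 = 102.54 hPa.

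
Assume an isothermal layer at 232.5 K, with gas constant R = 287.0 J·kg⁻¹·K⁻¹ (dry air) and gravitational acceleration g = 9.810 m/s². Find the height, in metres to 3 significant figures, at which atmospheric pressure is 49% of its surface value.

z ≈ 4850 m

Scale height: H = RT/g = 287.0 × 232.5 / 9.810 = 6802.0 m.
Set P/P₀ = exp(−z/H) = 0.49, so z = −H ln(0.49).
−ln(0.49) = 0.71335; z = 6802.0 × 0.71335 = 4852.2 m.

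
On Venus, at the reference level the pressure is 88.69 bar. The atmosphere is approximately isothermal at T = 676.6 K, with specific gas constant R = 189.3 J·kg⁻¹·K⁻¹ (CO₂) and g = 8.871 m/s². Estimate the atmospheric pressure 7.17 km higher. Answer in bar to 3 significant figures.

Scale height: H = RT/g = 189.3 × 676.6 / 8.871 = 14438 m.
Barometric formula: P = P₀ exp(−z/H).
z/H = 7170.0/14438 = 0.49661; exp(−0.49661) = 0.60859.
P = 88.69 × 0.60859 = 53.976 bar.

P ≈ 54.0 bar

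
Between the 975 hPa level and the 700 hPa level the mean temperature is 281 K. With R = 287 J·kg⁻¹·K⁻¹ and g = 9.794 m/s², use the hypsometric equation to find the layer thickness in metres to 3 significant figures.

Δz ≈ 2730 m

Hypsometric equation: Δz = (R T̄/g) ln(P₁/P₂).
R T̄/g = 287 × 281 / 9.794 = 8234.3 m.
ln(975/700) = ln(1.3929) = 0.33139.
Δz = 8234.3 × 0.33139 = 2728.8 m.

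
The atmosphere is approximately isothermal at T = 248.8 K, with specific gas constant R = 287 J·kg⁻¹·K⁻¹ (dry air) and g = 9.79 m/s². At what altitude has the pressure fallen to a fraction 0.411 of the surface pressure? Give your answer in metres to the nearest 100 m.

Scale height: H = RT/g = 287 × 248.8 / 9.79 = 7293.7 m.
Set P/P₀ = exp(−z/H) = 0.411, so z = −H ln(0.411).
−ln(0.411) = 0.88916; z = 7293.7 × 0.88916 = 6485.3 m.

z ≈ 6500 m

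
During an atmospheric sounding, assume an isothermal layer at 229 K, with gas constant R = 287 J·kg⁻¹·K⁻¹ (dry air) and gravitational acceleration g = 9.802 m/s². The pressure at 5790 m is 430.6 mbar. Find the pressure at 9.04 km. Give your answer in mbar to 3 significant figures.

P ≈ 265 mbar

Scale height: H = RT/g = 287 × 229 / 9.802 = 6705.1 m.
Between two levels, P₂ = P₁ exp(−Δz/H) with Δz = z₂ − z₁.
Δz = 9040.0 − 5790.0 = 3250.0 m; Δz/H = 3250.0/6705.1 = 0.48471.
P₂ = 430.6 × exp(−0.48471) = 430.6 × 0.61588 = 265.20 mbar.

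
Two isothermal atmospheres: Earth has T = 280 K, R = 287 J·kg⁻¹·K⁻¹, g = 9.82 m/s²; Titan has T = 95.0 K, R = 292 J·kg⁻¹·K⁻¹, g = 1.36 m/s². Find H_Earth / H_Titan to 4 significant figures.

H = RT/g for each body.
H_Earth = 287 × 280 / 9.82 = 8183.3 m.
H_Titan = 292 × 95.0 / 1.36 = 20397 m.
H_Earth/H_Titan = 8183.3/20397 = 0.40120.

H_Earth/H_Titan ≈ 0.4012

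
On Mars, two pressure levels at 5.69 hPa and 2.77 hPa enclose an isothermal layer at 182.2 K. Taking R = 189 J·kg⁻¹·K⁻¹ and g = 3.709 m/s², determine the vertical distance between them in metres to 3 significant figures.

Hypsometric equation: Δz = (R T̄/g) ln(P₁/P₂).
R T̄/g = 189 × 182.2 / 3.709 = 9284.4 m.
ln(5.69/2.77) = ln(2.0542) = 0.71989.
Δz = 9284.4 × 0.71989 = 6683.7 m.

Δz ≈ 6680 m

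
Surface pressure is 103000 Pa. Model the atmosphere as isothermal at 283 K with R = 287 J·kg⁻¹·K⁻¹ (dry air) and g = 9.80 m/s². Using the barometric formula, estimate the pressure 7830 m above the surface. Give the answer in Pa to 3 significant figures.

P ≈ 40000 Pa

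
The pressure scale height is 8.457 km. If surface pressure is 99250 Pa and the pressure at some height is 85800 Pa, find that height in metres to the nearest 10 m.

z ≈ 1230 m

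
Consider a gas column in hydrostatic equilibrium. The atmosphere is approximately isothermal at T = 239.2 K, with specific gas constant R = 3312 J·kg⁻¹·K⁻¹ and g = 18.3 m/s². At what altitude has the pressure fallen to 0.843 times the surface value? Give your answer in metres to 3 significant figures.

Scale height: H = RT/g = 3312 × 239.2 / 18.3 = 43291 m.
Set P/P₀ = exp(−z/H) = 0.843, so z = −H ln(0.843).
−ln(0.843) = 0.17079; z = 43291 × 0.17079 = 7393.7 m.

z ≈ 7390 m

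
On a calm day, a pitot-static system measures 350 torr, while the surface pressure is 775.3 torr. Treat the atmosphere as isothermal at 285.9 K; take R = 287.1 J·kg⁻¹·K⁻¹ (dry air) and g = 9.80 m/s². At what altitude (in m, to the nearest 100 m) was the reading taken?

z ≈ 6700 m

Scale height: H = RT/g = 287.1 × 285.9 / 9.80 = 8375.7 m.
Invert the barometric formula: z = H ln(P₀/P).
P₀/P = 775.3/350 = 2.2151; ln(2.2151) = 0.79530.
z = 8375.7 × 0.79530 = 6661.2 m.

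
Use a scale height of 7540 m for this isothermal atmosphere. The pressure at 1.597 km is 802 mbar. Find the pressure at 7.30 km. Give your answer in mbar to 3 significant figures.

Between two levels, P₂ = P₁ exp(−Δz/H) with Δz = z₂ − z₁.
Δz = 7300.0 − 1597.0 = 5703.0 m; Δz/H = 5703.0/7540.0 = 0.75637.
P₂ = 802 × exp(−0.75637) = 802 × 0.46937 = 376.43 mbar.

P ≈ 376 mbar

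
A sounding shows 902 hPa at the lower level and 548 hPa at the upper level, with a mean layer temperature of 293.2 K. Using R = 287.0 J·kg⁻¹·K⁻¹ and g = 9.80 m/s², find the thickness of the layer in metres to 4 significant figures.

Hypsometric equation: Δz = (R T̄/g) ln(P₁/P₂).
R T̄/g = 287.0 × 293.2 / 9.80 = 8586.6 m.
ln(902/548) = ln(1.6460) = 0.49835.
Δz = 8586.6 × 0.49835 = 4279.1 m.

Δz ≈ 4279 m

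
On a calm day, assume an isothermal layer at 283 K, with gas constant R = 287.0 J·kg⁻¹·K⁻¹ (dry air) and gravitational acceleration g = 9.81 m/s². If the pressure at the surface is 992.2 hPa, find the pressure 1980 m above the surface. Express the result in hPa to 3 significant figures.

P ≈ 781 hPa

Scale height: H = RT/g = 287.0 × 283 / 9.81 = 8279.4 m.
Barometric formula: P = P₀ exp(−z/H).
z/H = 1980.0/8279.4 = 0.23915; exp(−0.23915) = 0.78730.
P = 992.2 × 0.78730 = 781.16 hPa.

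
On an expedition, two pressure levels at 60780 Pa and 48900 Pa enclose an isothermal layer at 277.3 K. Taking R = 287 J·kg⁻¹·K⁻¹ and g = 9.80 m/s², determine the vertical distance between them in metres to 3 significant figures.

Δz ≈ 1770 m

Hypsometric equation: Δz = (R T̄/g) ln(P₁/P₂).
R T̄/g = 287 × 277.3 / 9.80 = 8120.9 m.
ln(60780/48900) = ln(1.2429) = 0.21745.
Δz = 8120.9 × 0.21745 = 1765.9 m.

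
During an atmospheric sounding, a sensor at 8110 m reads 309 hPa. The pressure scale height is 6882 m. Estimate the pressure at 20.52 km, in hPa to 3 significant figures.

Between two levels, P₂ = P₁ exp(−Δz/H) with Δz = z₂ − z₁.
Δz = 20520 − 8110.0 = 12410 m; Δz/H = 12410/6882.0 = 1.8033.
P₂ = 309 × exp(−1.8033) = 309 × 0.16475 = 50.908 hPa.

P ≈ 50.9 hPa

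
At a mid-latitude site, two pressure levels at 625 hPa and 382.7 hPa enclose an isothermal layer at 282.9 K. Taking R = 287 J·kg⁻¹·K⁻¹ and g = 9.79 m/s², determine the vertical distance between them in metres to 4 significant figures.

Δz ≈ 4068 m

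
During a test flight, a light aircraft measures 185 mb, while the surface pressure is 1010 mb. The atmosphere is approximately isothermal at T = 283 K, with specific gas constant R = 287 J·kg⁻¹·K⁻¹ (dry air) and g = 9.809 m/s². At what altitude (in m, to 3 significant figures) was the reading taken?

z ≈ 14100 m

Scale height: H = RT/g = 287 × 283 / 9.809 = 8280.3 m.
Invert the barometric formula: z = H ln(P₀/P).
P₀/P = 1010/185 = 5.4595; ln(5.4595) = 1.6974.
z = 8280.3 × 1.6974 = 14055 m.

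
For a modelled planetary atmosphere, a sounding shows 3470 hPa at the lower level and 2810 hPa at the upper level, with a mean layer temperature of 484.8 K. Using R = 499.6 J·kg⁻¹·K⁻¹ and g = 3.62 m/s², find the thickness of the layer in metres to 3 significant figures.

Δz ≈ 14100 m

Hypsometric equation: Δz = (R T̄/g) ln(P₁/P₂).
R T̄/g = 499.6 × 484.8 / 3.62 = 66908 m.
ln(3470/2810) = ln(1.2349) = 0.21099.
Δz = 66908 × 0.21099 = 14117 m.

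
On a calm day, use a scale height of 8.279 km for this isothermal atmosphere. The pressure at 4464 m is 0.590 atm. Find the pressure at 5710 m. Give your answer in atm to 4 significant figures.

P ≈ 0.5076 atm

Between two levels, P₂ = P₁ exp(−Δz/H) with Δz = z₂ − z₁.
Δz = 5710.0 − 4464.0 = 1246.0 m; Δz/H = 1246.0/8279.0 = 0.15050.
P₂ = 0.590 × exp(−0.15050) = 0.590 × 0.86028 = 0.50757 atm.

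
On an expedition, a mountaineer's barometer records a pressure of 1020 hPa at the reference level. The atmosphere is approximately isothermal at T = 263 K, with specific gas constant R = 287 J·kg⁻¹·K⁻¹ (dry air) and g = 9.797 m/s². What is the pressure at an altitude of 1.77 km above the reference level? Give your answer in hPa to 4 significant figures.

Scale height: H = RT/g = 287 × 263 / 9.797 = 7704.5 m.
Barometric formula: P = P₀ exp(−z/H).
z/H = 1770.0/7704.5 = 0.22974; exp(−0.22974) = 0.79474.
P = 1020 × 0.79474 = 810.63 hPa.

P ≈ 810.6 hPa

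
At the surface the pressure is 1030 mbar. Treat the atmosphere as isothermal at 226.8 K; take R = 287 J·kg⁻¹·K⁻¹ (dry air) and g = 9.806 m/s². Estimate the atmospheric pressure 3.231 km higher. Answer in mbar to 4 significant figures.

Scale height: H = RT/g = 287 × 226.8 / 9.806 = 6637.9 m.
Barometric formula: P = P₀ exp(−z/H).
z/H = 3231.0/6637.9 = 0.48675; exp(−0.48675) = 0.61462.
P = 1030 × 0.61462 = 633.06 mbar.

P ≈ 633.1 mbar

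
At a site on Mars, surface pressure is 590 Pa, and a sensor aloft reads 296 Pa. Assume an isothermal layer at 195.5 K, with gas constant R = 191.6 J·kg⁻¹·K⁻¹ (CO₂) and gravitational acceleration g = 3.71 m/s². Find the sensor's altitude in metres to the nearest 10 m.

Scale height: H = RT/g = 191.6 × 195.5 / 3.71 = 10096 m.
Invert the barometric formula: z = H ln(P₀/P).
P₀/P = 590/296 = 1.9932; ln(1.9932) = 0.68974.
z = 10096 × 0.68974 = 6963.6 m.

z ≈ 6960 m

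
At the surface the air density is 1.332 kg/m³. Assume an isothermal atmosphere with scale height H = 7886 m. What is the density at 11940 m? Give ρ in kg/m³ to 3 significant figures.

In an isothermal atmosphere, density decays like pressure: ρ = ρ₀ exp(−z/H).
z/H = 11940/7886.0 = 1.5141; exp(−1.5141) = 0.22001.
ρ = 1.332 × 0.22001 = 0.29305 kg/m³.

ρ ≈ 0.293 kg/m³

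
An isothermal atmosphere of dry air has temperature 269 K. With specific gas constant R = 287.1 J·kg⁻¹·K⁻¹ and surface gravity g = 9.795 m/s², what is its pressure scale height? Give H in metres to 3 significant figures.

The scale height of an isothermal atmosphere is H = RT/g.
H = 287.1 × 269 / 9.795 = 77230/9.795 = 7884.6 m.

H ≈ 7880 m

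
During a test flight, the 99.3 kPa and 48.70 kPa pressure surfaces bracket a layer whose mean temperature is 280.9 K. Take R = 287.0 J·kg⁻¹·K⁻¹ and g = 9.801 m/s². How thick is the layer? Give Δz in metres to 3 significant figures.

Hypsometric equation: Δz = (R T̄/g) ln(P₁/P₂).
R T̄/g = 287.0 × 280.9 / 9.801 = 8225.5 m.
ln(99.3/48.70) = ln(2.0390) = 0.71246.
Δz = 8225.5 × 0.71246 = 5860.3 m.

Δz ≈ 5860 m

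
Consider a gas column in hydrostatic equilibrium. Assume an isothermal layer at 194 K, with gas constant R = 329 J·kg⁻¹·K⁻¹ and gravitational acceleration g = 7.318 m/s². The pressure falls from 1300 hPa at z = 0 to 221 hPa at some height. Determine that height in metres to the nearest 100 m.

Scale height: H = RT/g = 329 × 194 / 7.318 = 8721.8 m.
Invert the barometric formula: z = H ln(P₀/P).
P₀/P = 1300/221 = 5.8824; ln(5.8824) = 1.7720.
z = 8721.8 × 1.7720 = 15455 m.

z ≈ 15500 m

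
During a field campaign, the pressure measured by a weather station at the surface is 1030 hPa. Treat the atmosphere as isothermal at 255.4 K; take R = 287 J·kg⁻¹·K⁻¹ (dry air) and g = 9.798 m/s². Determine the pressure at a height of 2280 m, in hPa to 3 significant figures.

P ≈ 759 hPa

Scale height: H = RT/g = 287 × 255.4 / 9.798 = 7481.1 m.
Barometric formula: P = P₀ exp(−z/H).
z/H = 2280.0/7481.1 = 0.30477; exp(−0.30477) = 0.73729.
P = 1030 × 0.73729 = 759.41 hPa.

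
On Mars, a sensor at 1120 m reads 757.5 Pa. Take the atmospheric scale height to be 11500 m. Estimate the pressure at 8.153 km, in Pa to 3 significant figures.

Between two levels, P₂ = P₁ exp(−Δz/H) with Δz = z₂ − z₁.
Δz = 8153.0 − 1120.0 = 7033.0 m; Δz/H = 7033.0/11500 = 0.61157.
P₂ = 757.5 × exp(−0.61157) = 757.5 × 0.54250 = 410.94 Pa.

P ≈ 411 Pa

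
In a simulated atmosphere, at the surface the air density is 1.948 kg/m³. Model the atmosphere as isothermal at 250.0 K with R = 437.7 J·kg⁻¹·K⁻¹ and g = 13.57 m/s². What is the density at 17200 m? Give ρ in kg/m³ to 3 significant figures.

ρ ≈ 0.231 kg/m³

Scale height: H = RT/g = 437.7 × 250.0 / 13.57 = 8063.7 m.
In an isothermal atmosphere, density decays like pressure: ρ = ρ₀ exp(−z/H).
z/H = 17200/8063.7 = 2.1330; exp(−2.1330) = 0.11848.
ρ = 1.948 × 0.11848 = 0.23080 kg/m³.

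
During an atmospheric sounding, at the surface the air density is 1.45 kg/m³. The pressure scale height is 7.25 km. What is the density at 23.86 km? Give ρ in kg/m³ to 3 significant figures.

ρ ≈ 0.0540 kg/m³

In an isothermal atmosphere, density decays like pressure: ρ = ρ₀ exp(−z/H).
z/H = 23860/7250.0 = 3.2910; exp(−3.2910) = 0.037217.
ρ = 1.45 × 0.037217 = 0.053965 kg/m³.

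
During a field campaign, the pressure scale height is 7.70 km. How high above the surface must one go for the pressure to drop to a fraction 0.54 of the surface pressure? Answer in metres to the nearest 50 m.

z ≈ 4750 m

Set P/P₀ = exp(−z/H) = 0.54, so z = −H ln(0.54).
−ln(0.54) = 0.61619; z = 7700.0 × 0.61619 = 4744.7 m.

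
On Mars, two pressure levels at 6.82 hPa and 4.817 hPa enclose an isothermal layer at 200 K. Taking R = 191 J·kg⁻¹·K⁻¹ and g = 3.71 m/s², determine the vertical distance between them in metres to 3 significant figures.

Δz ≈ 3580 m

Hypsometric equation: Δz = (R T̄/g) ln(P₁/P₂).
R T̄/g = 191 × 200 / 3.71 = 10296 m.
ln(6.82/4.817) = ln(1.4158) = 0.34769.
Δz = 10296 × 0.34769 = 3579.8 m.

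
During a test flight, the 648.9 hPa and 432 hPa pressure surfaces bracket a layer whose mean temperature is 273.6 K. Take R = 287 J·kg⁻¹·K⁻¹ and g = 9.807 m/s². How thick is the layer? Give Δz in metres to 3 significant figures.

Δz ≈ 3260 m

Hypsometric equation: Δz = (R T̄/g) ln(P₁/P₂).
R T̄/g = 287 × 273.6 / 9.807 = 8006.9 m.
ln(648.9/432) = ln(1.5021) = 0.40686.
Δz = 8006.9 × 0.40686 = 3257.7 m.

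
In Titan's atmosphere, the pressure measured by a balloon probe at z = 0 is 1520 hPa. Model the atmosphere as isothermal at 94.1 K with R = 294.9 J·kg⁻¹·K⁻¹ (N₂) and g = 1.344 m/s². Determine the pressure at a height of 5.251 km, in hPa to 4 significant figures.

P ≈ 1179 hPa

Scale height: H = RT/g = 294.9 × 94.1 / 1.344 = 20647 m.
Barometric formula: P = P₀ exp(−z/H).
z/H = 5251.0/20647 = 0.25432; exp(−0.25432) = 0.77544.
P = 1520 × 0.77544 = 1178.7 hPa.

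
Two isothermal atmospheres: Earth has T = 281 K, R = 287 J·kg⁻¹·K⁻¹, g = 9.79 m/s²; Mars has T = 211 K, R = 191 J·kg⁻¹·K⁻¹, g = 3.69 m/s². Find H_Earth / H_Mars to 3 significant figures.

H_Earth/H_Mars ≈ 0.754

H = RT/g for each body.
H_Earth = 287 × 281 / 9.79 = 8237.7 m.
H_Mars = 191 × 211 / 3.69 = 10922 m.
H_Earth/H_Mars = 8237.7/10922 = 0.75423.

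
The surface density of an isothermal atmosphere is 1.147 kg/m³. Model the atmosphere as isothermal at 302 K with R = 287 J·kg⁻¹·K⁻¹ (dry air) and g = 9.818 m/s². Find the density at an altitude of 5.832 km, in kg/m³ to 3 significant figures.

ρ ≈ 0.592 kg/m³

Scale height: H = RT/g = 287 × 302 / 9.818 = 8828.1 m.
In an isothermal atmosphere, density decays like pressure: ρ = ρ₀ exp(−z/H).
z/H = 5832.0/8828.1 = 0.66062; exp(−0.66062) = 0.51653.
ρ = 1.147 × 0.51653 = 0.59246 kg/m³.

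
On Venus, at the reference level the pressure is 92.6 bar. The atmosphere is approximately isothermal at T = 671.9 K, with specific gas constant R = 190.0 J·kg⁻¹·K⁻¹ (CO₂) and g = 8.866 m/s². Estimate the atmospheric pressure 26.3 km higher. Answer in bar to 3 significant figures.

P ≈ 14.9 bar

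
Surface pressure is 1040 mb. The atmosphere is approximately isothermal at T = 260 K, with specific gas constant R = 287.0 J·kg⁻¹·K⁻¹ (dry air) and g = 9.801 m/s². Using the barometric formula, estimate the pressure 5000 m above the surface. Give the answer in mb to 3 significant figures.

P ≈ 539 mb

Scale height: H = RT/g = 287.0 × 260 / 9.801 = 7613.5 m.
Barometric formula: P = P₀ exp(−z/H).
z/H = 5000.0/7613.5 = 0.65673; exp(−0.65673) = 0.51854.
P = 1040 × 0.51854 = 539.28 mb.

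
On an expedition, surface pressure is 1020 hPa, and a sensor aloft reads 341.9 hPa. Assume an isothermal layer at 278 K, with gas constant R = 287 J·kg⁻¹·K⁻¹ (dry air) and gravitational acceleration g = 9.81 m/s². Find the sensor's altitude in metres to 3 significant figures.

z ≈ 8890 m

Scale height: H = RT/g = 287 × 278 / 9.81 = 8133.1 m.
Invert the barometric formula: z = H ln(P₀/P).
P₀/P = 1020/341.9 = 2.9833; ln(2.9833) = 1.0930.
z = 8133.1 × 1.0930 = 8889.5 m.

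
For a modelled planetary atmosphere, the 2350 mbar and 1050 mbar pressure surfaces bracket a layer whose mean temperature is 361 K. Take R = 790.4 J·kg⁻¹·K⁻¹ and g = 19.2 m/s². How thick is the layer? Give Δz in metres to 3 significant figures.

Hypsometric equation: Δz = (R T̄/g) ln(P₁/P₂).
R T̄/g = 790.4 × 361 / 19.2 = 14861 m.
ln(2350/1050) = ln(2.2381) = 0.80563.
Δz = 14861 × 0.80563 = 11972 m.

Δz ≈ 12000 m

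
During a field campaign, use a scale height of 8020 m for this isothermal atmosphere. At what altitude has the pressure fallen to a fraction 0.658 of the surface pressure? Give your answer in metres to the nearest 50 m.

z ≈ 3350 m

Set P/P₀ = exp(−z/H) = 0.658, so z = −H ln(0.658).
−ln(0.658) = 0.41855; z = 8020.0 × 0.41855 = 3356.8 m.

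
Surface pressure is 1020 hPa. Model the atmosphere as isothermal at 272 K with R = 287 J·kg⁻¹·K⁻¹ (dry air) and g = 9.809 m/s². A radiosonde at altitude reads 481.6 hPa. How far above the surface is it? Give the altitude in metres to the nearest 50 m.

Scale height: H = RT/g = 287 × 272 / 9.809 = 7958.4 m.
Invert the barometric formula: z = H ln(P₀/P).
P₀/P = 1020/481.6 = 2.1179; ln(2.1179) = 0.75043.
z = 7958.4 × 0.75043 = 5972.2 m.

z ≈ 5950 m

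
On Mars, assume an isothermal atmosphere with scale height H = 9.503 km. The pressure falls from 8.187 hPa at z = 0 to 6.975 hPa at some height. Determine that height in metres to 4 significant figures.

Invert the barometric formula: z = H ln(P₀/P).
P₀/P = 8.187/6.975 = 1.1738; ln(1.1738) = 0.16025.
z = 9503.0 × 0.16025 = 1522.9 m.

z ≈ 1523 m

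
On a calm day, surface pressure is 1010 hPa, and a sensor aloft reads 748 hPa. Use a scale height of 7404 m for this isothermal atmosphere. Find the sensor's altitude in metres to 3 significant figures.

Invert the barometric formula: z = H ln(P₀/P).
P₀/P = 1010/748 = 1.3503; ln(1.3503) = 0.30033.
z = 7404.0 × 0.30033 = 2223.6 m.

z ≈ 2220 m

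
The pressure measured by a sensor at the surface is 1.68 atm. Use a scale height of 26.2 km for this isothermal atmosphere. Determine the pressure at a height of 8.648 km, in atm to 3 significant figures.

P ≈ 1.21 atm

Barometric formula: P = P₀ exp(−z/H).
z/H = 8648.0/26200 = 0.33008; exp(−0.33008) = 0.71887.
P = 1.68 × 0.71887 = 1.2077 atm.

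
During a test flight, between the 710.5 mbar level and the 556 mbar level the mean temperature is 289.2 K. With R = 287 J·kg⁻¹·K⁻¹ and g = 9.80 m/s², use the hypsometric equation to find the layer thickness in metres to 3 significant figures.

Hypsometric equation: Δz = (R T̄/g) ln(P₁/P₂).
R T̄/g = 287 × 289.2 / 9.80 = 8469.4 m.
ln(710.5/556) = ln(1.2779) = 0.24522.
Δz = 8469.4 × 0.24522 = 2076.9 m.

Δz ≈ 2080 m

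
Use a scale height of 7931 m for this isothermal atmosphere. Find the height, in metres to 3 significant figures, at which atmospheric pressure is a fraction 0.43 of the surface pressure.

z ≈ 6690 m

Set P/P₀ = exp(−z/H) = 0.43, so z = −H ln(0.43).
−ln(0.43) = 0.84397; z = 7931.0 × 0.84397 = 6693.5 m.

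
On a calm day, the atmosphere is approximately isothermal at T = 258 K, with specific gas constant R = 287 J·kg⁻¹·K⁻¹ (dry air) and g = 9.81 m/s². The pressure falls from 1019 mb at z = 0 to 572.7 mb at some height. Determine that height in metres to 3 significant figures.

z ≈ 4350 m

Scale height: H = RT/g = 287 × 258 / 9.81 = 7548.0 m.
Invert the barometric formula: z = H ln(P₀/P).
P₀/P = 1019/572.7 = 1.7793; ln(1.7793) = 0.57622.
z = 7548.0 × 0.57622 = 4349.3 m.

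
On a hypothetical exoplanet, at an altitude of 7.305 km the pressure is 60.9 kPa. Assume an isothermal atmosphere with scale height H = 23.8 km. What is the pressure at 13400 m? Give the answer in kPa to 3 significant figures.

P ≈ 47.1 kPa

Between two levels, P₂ = P₁ exp(−Δz/H) with Δz = z₂ − z₁.
Δz = 13400 − 7305.0 = 6095.0 m; Δz/H = 6095.0/23800 = 0.25609.
P₂ = 60.9 × exp(−0.25609) = 60.9 × 0.77407 = 47.141 kPa.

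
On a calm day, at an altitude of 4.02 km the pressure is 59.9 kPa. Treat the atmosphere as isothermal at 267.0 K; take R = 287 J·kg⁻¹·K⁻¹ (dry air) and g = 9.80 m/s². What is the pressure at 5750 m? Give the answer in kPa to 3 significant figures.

P ≈ 48.0 kPa

Scale height: H = RT/g = 287 × 267.0 / 9.80 = 7819.3 m.
Between two levels, P₂ = P₁ exp(−Δz/H) with Δz = z₂ − z₁.
Δz = 5750.0 − 4020.0 = 1730.0 m; Δz/H = 1730.0/7819.3 = 0.22125.
P₂ = 59.9 × exp(−0.22125) = 59.9 × 0.80152 = 48.011 kPa.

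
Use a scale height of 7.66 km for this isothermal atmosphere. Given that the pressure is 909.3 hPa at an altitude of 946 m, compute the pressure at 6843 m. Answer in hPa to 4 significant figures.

Between two levels, P₂ = P₁ exp(−Δz/H) with Δz = z₂ − z₁.
Δz = 6843.0 − 946.00 = 5897.0 m; Δz/H = 5897.0/7660.0 = 0.76984.
P₂ = 909.3 × exp(−0.76984) = 909.3 × 0.46309 = 421.09 hPa.

P ≈ 421.1 hPa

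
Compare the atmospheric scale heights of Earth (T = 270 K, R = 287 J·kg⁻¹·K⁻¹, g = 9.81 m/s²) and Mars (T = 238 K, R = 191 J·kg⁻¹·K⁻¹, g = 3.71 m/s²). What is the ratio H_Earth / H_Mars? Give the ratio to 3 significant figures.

H_Earth/H_Mars ≈ 0.645

H = RT/g for each body.
H_Earth = 287 × 270 / 9.81 = 7899.1 m.
H_Mars = 191 × 238 / 3.71 = 12253 m.
H_Earth/H_Mars = 7899.1/12253 = 0.64467.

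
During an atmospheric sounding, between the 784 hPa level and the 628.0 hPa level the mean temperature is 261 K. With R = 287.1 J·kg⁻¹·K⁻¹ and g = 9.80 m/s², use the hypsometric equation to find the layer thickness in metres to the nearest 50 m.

Δz ≈ 1700 m

Hypsometric equation: Δz = (R T̄/g) ln(P₁/P₂).
R T̄/g = 287.1 × 261 / 9.80 = 7646.2 m.
ln(784/628.0) = ln(1.2484) = 0.22186.
Δz = 7646.2 × 0.22186 = 1696.4 m.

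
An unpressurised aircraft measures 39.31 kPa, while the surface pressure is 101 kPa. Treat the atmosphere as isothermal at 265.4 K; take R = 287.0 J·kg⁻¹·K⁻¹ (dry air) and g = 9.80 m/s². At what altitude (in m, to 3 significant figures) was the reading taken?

Scale height: H = RT/g = 287.0 × 265.4 / 9.80 = 7772.4 m.
Invert the barometric formula: z = H ln(P₀/P).
P₀/P = 101/39.31 = 2.5693; ln(2.5693) = 0.94363.
z = 7772.4 × 0.94363 = 7334.3 m.

z ≈ 7330 m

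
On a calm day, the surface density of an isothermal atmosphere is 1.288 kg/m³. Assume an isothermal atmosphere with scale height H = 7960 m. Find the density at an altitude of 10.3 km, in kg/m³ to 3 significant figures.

In an isothermal atmosphere, density decays like pressure: ρ = ρ₀ exp(−z/H).
z/H = 10300/7960.0 = 1.2940; exp(−1.2940) = 0.27417.
ρ = 1.288 × 0.27417 = 0.35313 kg/m³.

ρ ≈ 0.353 kg/m³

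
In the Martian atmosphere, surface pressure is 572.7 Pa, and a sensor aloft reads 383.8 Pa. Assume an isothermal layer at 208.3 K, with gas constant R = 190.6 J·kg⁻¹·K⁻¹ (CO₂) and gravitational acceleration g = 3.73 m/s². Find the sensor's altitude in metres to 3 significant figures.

Scale height: H = RT/g = 190.6 × 208.3 / 3.73 = 10644 m.
Invert the barometric formula: z = H ln(P₀/P).
P₀/P = 572.7/383.8 = 1.4922; ln(1.4922) = 0.40025.
z = 10644 × 0.40025 = 4260.3 m.

z ≈ 4260 m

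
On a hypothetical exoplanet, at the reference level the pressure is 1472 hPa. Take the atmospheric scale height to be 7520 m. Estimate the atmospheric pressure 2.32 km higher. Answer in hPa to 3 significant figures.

P ≈ 1080 hPa

Barometric formula: P = P₀ exp(−z/H).
z/H = 2320.0/7520.0 = 0.30851; exp(−0.30851) = 0.73454.
P = 1472 × 0.73454 = 1081.2 hPa.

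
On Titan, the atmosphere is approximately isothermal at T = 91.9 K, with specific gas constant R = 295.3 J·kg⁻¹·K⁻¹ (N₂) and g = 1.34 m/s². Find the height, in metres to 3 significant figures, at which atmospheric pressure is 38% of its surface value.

Scale height: H = RT/g = 295.3 × 91.9 / 1.34 = 20252 m.
Set P/P₀ = exp(−z/H) = 0.38, so z = −H ln(0.38).
−ln(0.38) = 0.96758; z = 20252 × 0.96758 = 19595 m.

z ≈ 19600 m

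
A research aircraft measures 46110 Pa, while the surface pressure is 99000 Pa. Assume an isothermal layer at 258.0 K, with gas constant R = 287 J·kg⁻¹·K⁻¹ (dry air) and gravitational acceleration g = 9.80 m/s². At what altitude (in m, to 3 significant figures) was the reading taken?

z ≈ 5770 m

Scale height: H = RT/g = 287 × 258.0 / 9.80 = 7555.7 m.
Invert the barometric formula: z = H ln(P₀/P).
P₀/P = 99000/46110 = 2.1470; ln(2.1470) = 0.76407.
z = 7555.7 × 0.76407 = 5773.1 m.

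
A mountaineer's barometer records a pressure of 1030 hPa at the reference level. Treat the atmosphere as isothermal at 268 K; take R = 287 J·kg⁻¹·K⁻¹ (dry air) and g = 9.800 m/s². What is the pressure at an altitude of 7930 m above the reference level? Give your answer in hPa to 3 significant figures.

Scale height: H = RT/g = 287 × 268 / 9.800 = 7848.6 m.
Barometric formula: P = P₀ exp(−z/H).
z/H = 7930.0/7848.6 = 1.0104; exp(−1.0104) = 0.36407.
P = 1030 × 0.36407 = 374.99 hPa.

P ≈ 375 hPa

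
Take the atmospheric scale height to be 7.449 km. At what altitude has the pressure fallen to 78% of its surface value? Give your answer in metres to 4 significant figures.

z ≈ 1851 m

Set P/P₀ = exp(−z/H) = 0.78, so z = −H ln(0.78).
−ln(0.78) = 0.24846; z = 7449.0 × 0.24846 = 1850.8 m.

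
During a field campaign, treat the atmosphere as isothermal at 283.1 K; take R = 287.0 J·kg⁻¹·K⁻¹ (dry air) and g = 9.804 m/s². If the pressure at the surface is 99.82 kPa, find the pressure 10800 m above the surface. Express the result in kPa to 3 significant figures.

P ≈ 27.1 kPa

Scale height: H = RT/g = 287.0 × 283.1 / 9.804 = 8287.4 m.
Barometric formula: P = P₀ exp(−z/H).
z/H = 10800/8287.4 = 1.3032; exp(−1.3032) = 0.27166.
P = 99.82 × 0.27166 = 27.117 kPa.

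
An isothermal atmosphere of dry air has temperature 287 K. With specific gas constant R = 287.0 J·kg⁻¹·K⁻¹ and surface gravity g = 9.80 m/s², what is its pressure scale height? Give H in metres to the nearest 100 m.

H ≈ 8400 m

The scale height of an isothermal atmosphere is H = RT/g.
H = 287.0 × 287 / 9.80 = 82369/9.80 = 8405.0 m.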